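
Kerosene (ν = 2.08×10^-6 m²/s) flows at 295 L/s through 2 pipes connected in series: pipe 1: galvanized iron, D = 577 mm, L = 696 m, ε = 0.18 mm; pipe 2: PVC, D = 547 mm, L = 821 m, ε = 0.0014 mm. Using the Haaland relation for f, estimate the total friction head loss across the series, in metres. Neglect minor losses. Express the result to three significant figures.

Pipe 1: V = 1.128 m/s, Re = 3.13×10^5, ε/D = 3.12×10^-4, f = 0.01682, h_1 = f(L/D)V²/2g = 1.316 m
Pipe 2: V = 1.255 m/s, Re = 3.30×10^5, ε/D = 2.56×10^-6, f = 0.01411, h_2 = f(L/D)V²/2g = 1.701 m
Series → Q common, losses add: H = Σh = 3.018 m

H ≈ 3.02 m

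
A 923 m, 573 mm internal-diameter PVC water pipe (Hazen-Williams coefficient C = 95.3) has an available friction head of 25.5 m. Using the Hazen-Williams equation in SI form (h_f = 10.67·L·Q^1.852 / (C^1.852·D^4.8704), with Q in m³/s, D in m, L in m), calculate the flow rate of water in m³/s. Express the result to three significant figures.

Rearranging: Q = [h_f·C^1.852·D^4.8704 / (10.67·L)]^(1/1.852)
Q = [25.5·95.3^1.852·0.573^4.8704 / (10.67·923)]^0.540 = 0.8837 m³/s

Q ≈ 0.884 m³/s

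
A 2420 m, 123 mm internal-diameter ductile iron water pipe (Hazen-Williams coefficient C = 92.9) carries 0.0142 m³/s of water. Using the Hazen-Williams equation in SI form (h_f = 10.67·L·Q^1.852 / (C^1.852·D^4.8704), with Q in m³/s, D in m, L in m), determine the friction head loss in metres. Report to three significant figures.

h_f = 10.67·2420·0.0142^1.852 / (92.9^1.852·0.123^4.8704) = 59.95 m

h_f ≈ 59.9 m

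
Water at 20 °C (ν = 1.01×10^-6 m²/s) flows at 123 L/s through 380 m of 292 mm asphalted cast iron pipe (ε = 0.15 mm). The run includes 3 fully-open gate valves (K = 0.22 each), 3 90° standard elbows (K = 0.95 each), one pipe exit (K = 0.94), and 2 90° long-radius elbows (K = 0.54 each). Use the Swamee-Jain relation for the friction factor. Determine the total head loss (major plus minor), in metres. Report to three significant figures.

H_L ≈ 4.94 m

V = 4Q/(πD²) = 1.837 m/s; V²/2g = 0.1719 m
Re = 5.31×10^5, ε/D = 5.14×10^-4 → f = 0.01781 (Swamee-Jain)
Major: h_f = f(L/D)·V²/2g = 0.01781·1301·0.1719 = 3.985 m
Minor: ΣK = 5.53; h_m = ΣK·V²/2g = 0.9509 m
Total H_L = 3.985 + 0.9509 = 4.936 m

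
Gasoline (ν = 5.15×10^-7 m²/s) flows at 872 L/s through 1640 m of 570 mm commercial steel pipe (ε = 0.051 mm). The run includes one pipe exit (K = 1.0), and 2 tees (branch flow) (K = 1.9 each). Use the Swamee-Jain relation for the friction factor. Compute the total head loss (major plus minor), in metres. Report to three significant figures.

H_L ≈ 23.9 m

V = 4Q/(πD²) = 3.417 m/s; V²/2g = 0.5952 m
Re = 3.78×10^6, ε/D = 8.95×10^-5 → f = 0.01230 (Swamee-Jain)
Major: h_f = f(L/D)·V²/2g = 0.01230·2877·0.5952 = 21.07 m
Minor: ΣK = 4.80; h_m = ΣK·V²/2g = 2.857 m
Total H_L = 21.07 + 2.857 = 23.93 m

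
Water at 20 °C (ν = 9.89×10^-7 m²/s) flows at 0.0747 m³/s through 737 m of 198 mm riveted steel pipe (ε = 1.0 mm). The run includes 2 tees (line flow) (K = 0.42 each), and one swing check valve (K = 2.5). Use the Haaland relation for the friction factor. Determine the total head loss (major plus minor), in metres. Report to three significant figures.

V = 4Q/(πD²) = 2.426 m/s; V²/2g = 0.3000 m
Re = 4.86×10^5, ε/D = 0.00505 → f = 0.03070 (Haaland)
Major: h_f = f(L/D)·V²/2g = 0.03070·3722·0.3000 = 34.28 m
Minor: ΣK = 3.34; h_m = ΣK·V²/2g = 1.002 m
Total H_L = 34.28 + 1.002 = 35.28 m

H_L ≈ 35.3 m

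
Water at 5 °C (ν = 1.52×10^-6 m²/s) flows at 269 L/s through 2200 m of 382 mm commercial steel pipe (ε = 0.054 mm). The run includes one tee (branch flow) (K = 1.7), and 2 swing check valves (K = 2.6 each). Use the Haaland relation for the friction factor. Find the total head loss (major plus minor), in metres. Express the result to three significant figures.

V = 4Q/(πD²) = 2.347 m/s; V²/2g = 0.2808 m
Re = 5.90×10^5, ε/D = 1.41×10^-4 → f = 0.01448 (Haaland)
Major: h_f = f(L/D)·V²/2g = 0.01448·5759·0.2808 = 23.42 m
Minor: ΣK = 6.90; h_m = ΣK·V²/2g = 1.937 m
Total H_L = 23.42 + 1.937 = 25.35 m

H_L ≈ 25.4 m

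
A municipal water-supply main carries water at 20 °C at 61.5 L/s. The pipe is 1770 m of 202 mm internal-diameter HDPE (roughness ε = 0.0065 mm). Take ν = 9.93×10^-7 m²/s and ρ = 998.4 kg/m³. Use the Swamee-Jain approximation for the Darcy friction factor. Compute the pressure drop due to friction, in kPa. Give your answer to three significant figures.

V = 4Q/(πD²) = 4·0.0615/(π·0.202²) = 1.919 m/s
Re = VD/ν = 1.919·0.202/9.93×10^-7 = 3.90×10^5 → turbulent
ε/D = 0.0065/202 = 3.22×10^-5
Swamee-Jain: f = 0.01412
h_f = f(L/D)V²/(2g) = 0.01412·(1770/0.202)·1.919²/(2·9.81) = 23.22 m
Δp = ρg·h_f = 998.4·9.81·23.22 = 227.5 kPa

Δp ≈ 227 kPa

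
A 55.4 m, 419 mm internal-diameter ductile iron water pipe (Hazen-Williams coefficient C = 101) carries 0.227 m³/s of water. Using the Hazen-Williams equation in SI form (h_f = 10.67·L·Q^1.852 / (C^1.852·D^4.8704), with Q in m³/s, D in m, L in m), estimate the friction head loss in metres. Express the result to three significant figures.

h_f ≈ 0.509 m

h_f = 10.67·55.4·0.227^1.852 / (101^1.852·0.419^4.8704) = 0.5093 m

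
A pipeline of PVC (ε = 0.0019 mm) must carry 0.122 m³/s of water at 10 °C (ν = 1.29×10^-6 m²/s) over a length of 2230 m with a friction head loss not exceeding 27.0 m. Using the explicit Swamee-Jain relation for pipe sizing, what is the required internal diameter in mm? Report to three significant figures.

Swamee-Jain (Type III): D = 0.66·[ε^1.25·(LQ²/(gh_f))^4.75 + ν·Q^9.4·(L/(gh_f))^5.2]^0.04
LQ²/(gh_f) = 0.1253; L/(gh_f) = 8.419
Term 1 = ε^1.25·(…)^4.75 = 3.66×10^-12; Term 2 = ν·Q^9.4·(…)^5.2 = 2.16×10^-10
D = 0.66·(3.66×10^-12 + 2.16×10^-10)^0.04 = 0.2711 m = 271 mm
Check: V = 2.11 m/s, Re = 4.44×10^5, f = 0.01348, h_f = 25.2 m ≈ 27.0 m ✓

D ≈ 271 mm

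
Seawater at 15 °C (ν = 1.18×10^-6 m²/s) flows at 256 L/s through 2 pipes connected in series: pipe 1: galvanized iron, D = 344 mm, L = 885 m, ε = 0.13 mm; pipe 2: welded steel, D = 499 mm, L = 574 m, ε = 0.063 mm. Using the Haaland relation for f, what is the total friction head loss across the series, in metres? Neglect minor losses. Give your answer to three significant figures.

H ≈ 17.8 m

Pipe 1: V = 2.754 m/s, Re = 8.03×10^5, ε/D = 3.78×10^-4, f = 0.01639, h_1 = f(L/D)V²/2g = 16.31 m
Pipe 2: V = 1.309 m/s, Re = 5.54×10^5, ε/D = 1.26×10^-4, f = 0.01440, h_2 = f(L/D)V²/2g = 1.447 m
Series → Q common, losses add: H = Σh = 17.75 m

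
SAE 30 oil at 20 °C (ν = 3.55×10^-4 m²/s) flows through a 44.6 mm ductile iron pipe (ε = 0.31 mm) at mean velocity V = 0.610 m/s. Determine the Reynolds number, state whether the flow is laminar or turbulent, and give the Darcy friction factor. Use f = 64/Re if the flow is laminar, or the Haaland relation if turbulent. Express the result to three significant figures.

Re ≈ 76.6; laminar; f = 64/Re ≈ 0.835

Re = VD/ν = 0.6100·0.0446/3.55×10^-4 = 76.6
Re < 2300 → laminar → f = 64/Re = 0.8351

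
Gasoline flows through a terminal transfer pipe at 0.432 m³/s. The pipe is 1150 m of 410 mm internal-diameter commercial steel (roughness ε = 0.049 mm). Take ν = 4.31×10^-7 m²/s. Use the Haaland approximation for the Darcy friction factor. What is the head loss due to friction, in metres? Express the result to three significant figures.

V = 4Q/(πD²) = 4·0.432/(π·0.410²) = 3.272 m/s
Re = VD/ν = 3.272·0.410/4.31×10^-7 = 3.11×10^6 → turbulent
ε/D = 0.049/410 = 1.20×10^-4
Haaland: f = 0.01285
h_f = f(L/D)V²/(2g) = 0.01285·(1150/0.410)·3.272²/(2·9.81) = 19.67 m

h_f ≈ 19.7 m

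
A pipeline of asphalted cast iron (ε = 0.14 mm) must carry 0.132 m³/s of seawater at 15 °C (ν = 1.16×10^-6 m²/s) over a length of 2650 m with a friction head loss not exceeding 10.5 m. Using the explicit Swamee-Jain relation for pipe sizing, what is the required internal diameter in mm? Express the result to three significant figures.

D ≈ 369 mm

Swamee-Jain (Type III): D = 0.66·[ε^1.25·(LQ²/(gh_f))^4.75 + ν·Q^9.4·(L/(gh_f))^5.2]^0.04
LQ²/(gh_f) = 0.4483; L/(gh_f) = 25.73
Term 1 = ε^1.25·(…)^4.75 = 3.37×10^-7; Term 2 = ν·Q^9.4·(…)^5.2 = 1.35×10^-7
D = 0.66·(3.37×10^-7 + 1.35×10^-7)^0.04 = 0.3686 m = 369 mm
Check: V = 1.24 m/s, Re = 3.93×10^5, f = 0.01724, h_f = 9.67 m ≈ 10.5 m ✓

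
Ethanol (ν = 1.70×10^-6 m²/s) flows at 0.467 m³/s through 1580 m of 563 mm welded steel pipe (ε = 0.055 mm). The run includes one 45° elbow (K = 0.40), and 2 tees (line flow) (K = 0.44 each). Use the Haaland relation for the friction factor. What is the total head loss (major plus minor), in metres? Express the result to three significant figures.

H_L ≈ 7.23 m

V = 4Q/(πD²) = 1.876 m/s; V²/2g = 0.1794 m
Re = 6.21×10^5, ε/D = 9.77×10^-5 → f = 0.01390 (Haaland)
Major: h_f = f(L/D)·V²/2g = 0.01390·2806·0.1794 = 6.996 m
Minor: ΣK = 1.28; h_m = ΣK·V²/2g = 0.2296 m
Total H_L = 6.996 + 0.2296 = 7.225 m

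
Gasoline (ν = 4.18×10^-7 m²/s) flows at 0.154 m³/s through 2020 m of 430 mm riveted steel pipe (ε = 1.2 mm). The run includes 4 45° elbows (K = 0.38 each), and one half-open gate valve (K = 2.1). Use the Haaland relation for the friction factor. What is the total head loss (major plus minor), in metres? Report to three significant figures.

H_L ≈ 7.16 m

V = 4Q/(πD²) = 1.060 m/s; V²/2g = 0.05732 m
Re = 1.09×10^6, ε/D = 0.00279 → f = 0.02581 (Haaland)
Major: h_f = f(L/D)·V²/2g = 0.02581·4698·0.05732 = 6.950 m
Minor: ΣK = 3.62; h_m = ΣK·V²/2g = 0.2075 m
Total H_L = 6.950 + 0.2075 = 7.157 m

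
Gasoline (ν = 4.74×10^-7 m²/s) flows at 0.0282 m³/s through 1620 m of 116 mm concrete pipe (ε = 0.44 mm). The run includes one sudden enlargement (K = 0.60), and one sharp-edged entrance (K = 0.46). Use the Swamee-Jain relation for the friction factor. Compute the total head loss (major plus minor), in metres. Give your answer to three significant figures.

V = 4Q/(πD²) = 2.668 m/s; V²/2g = 0.3629 m
Re = 6.53×10^5, ε/D = 0.00379 → f = 0.02824 (Swamee-Jain)
Major: h_f = f(L/D)·V²/2g = 0.02824·13966·0.3629 = 143.1 m
Minor: ΣK = 1.06; h_m = ΣK·V²/2g = 0.3847 m
Total H_L = 143.1 + 0.3847 = 143.5 m

H_L ≈ 144 m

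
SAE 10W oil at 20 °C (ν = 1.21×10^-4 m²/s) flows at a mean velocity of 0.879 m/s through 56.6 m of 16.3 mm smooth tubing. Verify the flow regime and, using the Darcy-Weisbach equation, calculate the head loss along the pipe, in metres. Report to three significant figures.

h_f ≈ 73.9 m

Re = VD/ν = 0.879·0.01630/1.21×10^-4 = 118 → laminar (Re < 2300)
f = 64/Re = 0.5405
h_f = f(L/D)V²/(2g) = 0.5405·(56.6/0.01630)·0.879²/(2·9.81) = 73.91 m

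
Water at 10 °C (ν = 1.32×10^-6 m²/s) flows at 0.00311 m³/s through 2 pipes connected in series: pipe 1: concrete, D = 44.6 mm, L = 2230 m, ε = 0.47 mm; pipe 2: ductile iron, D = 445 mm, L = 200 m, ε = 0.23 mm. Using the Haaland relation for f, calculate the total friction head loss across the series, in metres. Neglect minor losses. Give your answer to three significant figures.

H ≈ 399 m

Pipe 1: V = 1.991 m/s, Re = 6.73×10^4, ε/D = 0.0105, f = 0.03946, h_1 = f(L/D)V²/2g = 398.5 m
Pipe 2: V = 0.02000 m/s, Re = 6740, ε/D = 5.17×10^-4, f = 0.03503, h_2 = f(L/D)V²/2g = 3.209×10^-4 m
Series → Q common, losses add: H = Σh = 398.5 m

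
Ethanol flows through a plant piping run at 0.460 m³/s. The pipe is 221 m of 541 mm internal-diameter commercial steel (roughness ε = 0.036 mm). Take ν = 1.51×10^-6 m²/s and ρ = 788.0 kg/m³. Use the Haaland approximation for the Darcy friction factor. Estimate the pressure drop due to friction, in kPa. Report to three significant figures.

Δp ≈ 8.55 kPa

V = 4Q/(πD²) = 4·0.460/(π·0.541²) = 2.001 m/s
Re = VD/ν = 2.001·0.541/1.51×10^-6 = 7.17×10^5 → turbulent
ε/D = 0.036/541 = 6.65×10^-5
Haaland: f = 0.01327
h_f = f(L/D)V²/(2g) = 0.01327·(221/0.541)·2.001²/(2·9.81) = 1.106 m
Δp = ρg·h_f = 788.0·9.81·1.106 = 8.552 kPa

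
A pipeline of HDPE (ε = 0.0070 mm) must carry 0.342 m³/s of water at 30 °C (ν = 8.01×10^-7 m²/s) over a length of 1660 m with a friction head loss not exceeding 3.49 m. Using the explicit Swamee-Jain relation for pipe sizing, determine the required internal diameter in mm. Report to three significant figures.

D ≈ 565 mm

Swamee-Jain (Type III): D = 0.66·[ε^1.25·(LQ²/(gh_f))^4.75 + ν·Q^9.4·(L/(gh_f))^5.2]^0.04
LQ²/(gh_f) = 5.671; L/(gh_f) = 48.49
Term 1 = ε^1.25·(…)^4.75 = 0.00137; Term 2 = ν·Q^9.4·(…)^5.2 = 0.0194
D = 0.66·(0.00137 + 0.0194)^0.04 = 0.5653 m = 565 mm
Check: V = 1.36 m/s, Re = 9.62×10^5, f = 0.01198, h_f = 3.33 m ≈ 3.49 m ✓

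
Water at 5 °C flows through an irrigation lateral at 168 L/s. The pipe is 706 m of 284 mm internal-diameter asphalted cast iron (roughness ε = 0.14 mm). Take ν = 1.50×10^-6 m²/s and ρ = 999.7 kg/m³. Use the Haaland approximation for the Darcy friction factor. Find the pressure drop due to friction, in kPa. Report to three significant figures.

Δp ≈ 153 kPa

V = 4Q/(πD²) = 4·0.168/(π·0.284²) = 2.652 m/s
Re = VD/ν = 2.652·0.284/1.50×10^-6 = 5.02×10^5 → turbulent
ε/D = 0.14/284 = 4.93×10^-4
Haaland: f = 0.01753
h_f = f(L/D)V²/(2g) = 0.01753·(706/0.284)·2.652²/(2·9.81) = 15.62 m
Δp = ρg·h_f = 999.7·9.81·15.62 = 153.2 kPa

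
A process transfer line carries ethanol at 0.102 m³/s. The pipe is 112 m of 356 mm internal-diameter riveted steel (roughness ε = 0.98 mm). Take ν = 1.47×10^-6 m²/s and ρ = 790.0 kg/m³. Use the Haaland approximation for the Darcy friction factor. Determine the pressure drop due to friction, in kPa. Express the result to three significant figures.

Δp ≈ 3.41 kPa

V = 4Q/(πD²) = 4·0.102/(π·0.356²) = 1.025 m/s
Re = VD/ν = 1.025·0.356/1.47×10^-6 = 2.48×10^5 → turbulent
ε/D = 0.98/356 = 0.00275
Haaland: f = 0.02611
h_f = f(L/D)V²/(2g) = 0.02611·(112/0.356)·1.025²/(2·9.81) = 0.4396 m
Δp = ρg·h_f = 790.0·9.81·0.4396 = 3.407 kPa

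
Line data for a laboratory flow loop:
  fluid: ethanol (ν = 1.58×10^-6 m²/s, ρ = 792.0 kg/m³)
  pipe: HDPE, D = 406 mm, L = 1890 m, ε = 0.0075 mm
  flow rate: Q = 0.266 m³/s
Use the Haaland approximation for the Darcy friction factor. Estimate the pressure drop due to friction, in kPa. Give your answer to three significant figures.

Δp ≈ 102 kPa

V = 4Q/(πD²) = 4·0.266/(π·0.406²) = 2.055 m/s
Re = VD/ν = 2.055·0.406/1.58×10^-6 = 5.28×10^5 → turbulent
ε/D = 0.0075/406 = 1.85×10^-5
Haaland: f = 0.01316
h_f = f(L/D)V²/(2g) = 0.01316·(1890/0.406)·2.055²/(2·9.81) = 13.18 m
Δp = ρg·h_f = 792.0·9.81·13.18 = 102.4 kPa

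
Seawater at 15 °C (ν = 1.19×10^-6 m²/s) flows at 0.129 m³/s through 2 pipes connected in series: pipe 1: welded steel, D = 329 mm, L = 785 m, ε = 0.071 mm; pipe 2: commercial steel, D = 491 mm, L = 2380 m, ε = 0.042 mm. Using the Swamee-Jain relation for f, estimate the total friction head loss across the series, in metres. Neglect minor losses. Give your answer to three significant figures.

Pipe 1: V = 1.517 m/s, Re = 4.20×10^5, ε/D = 2.16×10^-4, f = 0.01590, h_1 = f(L/D)V²/2g = 4.452 m
Pipe 2: V = 0.6813 m/s, Re = 2.81×10^5, ε/D = 8.55×10^-5, f = 0.01544, h_2 = f(L/D)V²/2g = 1.771 m
Series → Q common, losses add: H = Σh = 6.223 m

H ≈ 6.22 m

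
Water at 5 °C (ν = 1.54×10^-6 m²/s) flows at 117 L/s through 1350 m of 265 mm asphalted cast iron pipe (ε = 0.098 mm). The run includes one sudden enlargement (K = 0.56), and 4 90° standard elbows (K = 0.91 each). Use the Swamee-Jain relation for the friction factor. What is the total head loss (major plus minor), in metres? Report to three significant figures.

H_L ≈ 21.1 m

V = 4Q/(πD²) = 2.121 m/s; V²/2g = 0.2294 m
Re = 3.65×10^5, ε/D = 3.70×10^-4 → f = 0.01726 (Swamee-Jain)
Major: h_f = f(L/D)·V²/2g = 0.01726·5094·0.2294 = 20.17 m
Minor: ΣK = 4.20; h_m = ΣK·V²/2g = 0.9633 m
Total H_L = 20.17 + 0.9633 = 21.14 m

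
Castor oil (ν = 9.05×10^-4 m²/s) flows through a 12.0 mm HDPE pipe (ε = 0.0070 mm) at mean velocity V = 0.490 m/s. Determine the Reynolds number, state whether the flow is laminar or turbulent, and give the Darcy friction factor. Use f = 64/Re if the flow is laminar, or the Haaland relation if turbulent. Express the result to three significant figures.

Re ≈ 6.50; laminar; f = 64/Re ≈ 9.85

Re = VD/ν = 0.4900·0.0120/9.05×10^-4 = 6.50
Re < 2300 → laminar → f = 64/Re = 9.850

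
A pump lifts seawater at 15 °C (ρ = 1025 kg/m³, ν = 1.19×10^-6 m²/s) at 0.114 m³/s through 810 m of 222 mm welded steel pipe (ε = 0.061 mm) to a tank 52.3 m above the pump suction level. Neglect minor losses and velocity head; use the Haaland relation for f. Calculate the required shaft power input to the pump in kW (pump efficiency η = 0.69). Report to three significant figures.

P_shaft ≈ 129 kW

V = 4Q/(πD²) = 2.945 m/s; Re = 5.49×10^5; ε/D = 2.75×10^-4; f = 0.01585
h_f = f(L/D)V²/2g = 25.57 m
Total head H = z + h_f = 52.3 + 25.57 = 77.87 m
P_hyd = ρgQH = 1025·9.81·0.114·77.87 = 89.26 kW
P_shaft = P_hyd/η = 89.26/0.69 = 129.4 kW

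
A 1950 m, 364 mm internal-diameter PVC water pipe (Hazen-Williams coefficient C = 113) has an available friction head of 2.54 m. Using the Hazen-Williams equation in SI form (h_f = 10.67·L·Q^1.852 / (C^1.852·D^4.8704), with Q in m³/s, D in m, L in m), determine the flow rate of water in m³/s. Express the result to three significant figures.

Rearranging: Q = [h_f·C^1.852·D^4.8704 / (10.67·L)]^(1/1.852)
Q = [2.54·113^1.852·0.364^4.8704 / (10.67·1950)]^0.540 = 0.06107 m³/s

Q ≈ 0.0611 m³/s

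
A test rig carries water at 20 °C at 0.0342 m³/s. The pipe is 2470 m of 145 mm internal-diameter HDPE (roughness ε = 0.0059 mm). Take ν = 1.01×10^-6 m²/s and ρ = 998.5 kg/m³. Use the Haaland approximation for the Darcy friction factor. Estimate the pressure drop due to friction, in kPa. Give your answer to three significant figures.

V = 4Q/(πD²) = 4·0.0342/(π·0.145²) = 2.071 m/s
Re = VD/ν = 2.071·0.145/1.01×10^-6 = 2.97×10^5 → turbulent
ε/D = 0.0059/145 = 4.07×10^-5
Haaland: f = 0.01472
h_f = f(L/D)V²/(2g) = 0.01472·(2470/0.145)·2.071²/(2·9.81) = 54.81 m
Δp = ρg·h_f = 998.5·9.81·54.81 = 536.9 kPa

Δp ≈ 537 kPa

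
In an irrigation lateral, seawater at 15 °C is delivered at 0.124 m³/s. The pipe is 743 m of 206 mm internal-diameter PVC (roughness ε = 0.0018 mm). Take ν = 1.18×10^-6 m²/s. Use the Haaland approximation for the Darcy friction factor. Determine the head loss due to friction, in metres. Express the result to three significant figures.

V = 4Q/(πD²) = 4·0.124/(π·0.206²) = 3.720 m/s
Re = VD/ν = 3.720·0.206/1.18×10^-6 = 6.50×10^5 → turbulent
ε/D = 0.0018/206 = 8.74×10^-6
Haaland: f = 0.01259
h_f = f(L/D)V²/(2g) = 0.01259·(743/0.206)·3.720²/(2·9.81) = 32.04 m

h_f ≈ 32.0 m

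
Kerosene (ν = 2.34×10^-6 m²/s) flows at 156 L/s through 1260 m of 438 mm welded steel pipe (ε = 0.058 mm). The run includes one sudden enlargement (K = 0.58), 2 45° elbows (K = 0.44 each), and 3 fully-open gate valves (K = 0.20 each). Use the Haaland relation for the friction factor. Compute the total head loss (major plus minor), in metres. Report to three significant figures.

V = 4Q/(πD²) = 1.035 m/s; V²/2g = 0.05464 m
Re = 1.94×10^5, ε/D = 1.32×10^-4 → f = 0.01649 (Haaland)
Major: h_f = f(L/D)·V²/2g = 0.01649·2877·0.05464 = 2.592 m
Minor: ΣK = 2.06; h_m = ΣK·V²/2g = 0.1125 m
Total H_L = 2.592 + 0.1125 = 2.705 m

H_L ≈ 2.70 m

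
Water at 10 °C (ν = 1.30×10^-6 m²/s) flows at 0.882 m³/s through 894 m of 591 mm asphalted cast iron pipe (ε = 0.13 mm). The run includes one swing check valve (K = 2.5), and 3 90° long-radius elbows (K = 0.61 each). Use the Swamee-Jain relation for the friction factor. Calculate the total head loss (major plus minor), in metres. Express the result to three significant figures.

V = 4Q/(πD²) = 3.215 m/s; V²/2g = 0.5269 m
Re = 1.46×10^6, ε/D = 2.20×10^-4 → f = 0.01472 (Swamee-Jain)
Major: h_f = f(L/D)·V²/2g = 0.01472·1513·0.5269 = 11.73 m
Minor: ΣK = 4.33; h_m = ΣK·V²/2g = 2.281 m
Total H_L = 11.73 + 2.281 = 14.01 m

H_L ≈ 14.0 m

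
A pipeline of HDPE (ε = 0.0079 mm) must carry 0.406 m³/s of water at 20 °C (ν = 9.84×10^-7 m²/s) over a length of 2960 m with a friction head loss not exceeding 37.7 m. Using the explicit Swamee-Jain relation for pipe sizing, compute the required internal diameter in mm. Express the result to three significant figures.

Swamee-Jain (Type III): D = 0.66·[ε^1.25·(LQ²/(gh_f))^4.75 + ν·Q^9.4·(L/(gh_f))^5.2]^0.04
LQ²/(gh_f) = 1.319; L/(gh_f) = 8.004
Term 1 = ε^1.25·(…)^4.75 = 1.56×10^-6; Term 2 = ν·Q^9.4·(…)^5.2 = 1.02×10^-5
D = 0.66·(1.56×10^-6 + 1.02×10^-5)^0.04 = 0.4192 m = 419 mm
Check: V = 2.94 m/s, Re = 1.25×10^6, f = 0.01169, h_f = 36.4 m ≈ 37.7 m ✓

D ≈ 419 mm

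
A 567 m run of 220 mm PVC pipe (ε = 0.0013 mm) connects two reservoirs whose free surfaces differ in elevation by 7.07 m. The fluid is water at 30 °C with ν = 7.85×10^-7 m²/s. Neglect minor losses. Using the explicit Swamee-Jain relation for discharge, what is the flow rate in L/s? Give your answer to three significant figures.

Q ≈ 77.5 L/s

Swamee-Jain (Type II): Q = -0.965·√(gD⁵h_f/L)·ln[ε/(3.7D) + √(3.17ν²L/(gD³h_f))]
√(gD⁵h_f/L) = √(9.81·0.220⁵·7.07/567) = 0.007940
ε/(3.7D) = 1.60×10^-6; √(3.17ν²L/(gD³h_f)) = 3.87×10^-5
Q = -0.965·0.007940·ln(4.032×10^-5) = 0.07753 m³/s
Check: V = 2.04 m/s, Re = 5.72×10^5, f = 0.01289, h_f = 7.04 m ≈ 7.07 m ✓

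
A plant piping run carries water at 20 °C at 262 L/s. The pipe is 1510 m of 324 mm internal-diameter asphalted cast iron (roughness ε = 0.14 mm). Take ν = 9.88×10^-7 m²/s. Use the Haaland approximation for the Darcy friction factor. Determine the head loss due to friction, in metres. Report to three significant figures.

h_f ≈ 40.0 m

V = 4Q/(πD²) = 4·0.262/(π·0.324²) = 3.178 m/s
Re = VD/ν = 3.178·0.324/9.88×10^-7 = 1.04×10^6 → turbulent
ε/D = 0.14/324 = 4.32×10^-4
Haaland: f = 0.01667
h_f = f(L/D)V²/(2g) = 0.01667·(1510/0.324)·3.178²/(2·9.81) = 39.98 m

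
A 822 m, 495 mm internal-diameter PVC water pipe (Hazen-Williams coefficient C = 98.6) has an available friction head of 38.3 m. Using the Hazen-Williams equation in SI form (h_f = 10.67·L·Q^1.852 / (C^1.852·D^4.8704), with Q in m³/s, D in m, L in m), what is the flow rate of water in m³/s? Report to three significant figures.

Q ≈ 0.825 m³/s

Rearranging: Q = [h_f·C^1.852·D^4.8704 / (10.67·L)]^(1/1.852)
Q = [38.3·98.6^1.852·0.495^4.8704 / (10.67·822)]^0.540 = 0.8252 m³/s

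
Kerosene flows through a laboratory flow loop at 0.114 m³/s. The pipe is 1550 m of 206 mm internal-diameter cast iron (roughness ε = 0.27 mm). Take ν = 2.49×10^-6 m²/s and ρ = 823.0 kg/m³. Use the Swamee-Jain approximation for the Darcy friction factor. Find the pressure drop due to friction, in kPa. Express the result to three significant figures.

V = 4Q/(πD²) = 4·0.114/(π·0.206²) = 3.420 m/s
Re = VD/ν = 3.420·0.206/2.49×10^-6 = 2.83×10^5 → turbulent
ε/D = 0.27/206 = 0.00131
Swamee-Jain: f = 0.02200
h_f = f(L/D)V²/(2g) = 0.02200·(1550/0.206)·3.420²/(2·9.81) = 98.70 m
Δp = ρg·h_f = 823.0·9.81·98.70 = 796.8 kPa

Δp ≈ 797 kPa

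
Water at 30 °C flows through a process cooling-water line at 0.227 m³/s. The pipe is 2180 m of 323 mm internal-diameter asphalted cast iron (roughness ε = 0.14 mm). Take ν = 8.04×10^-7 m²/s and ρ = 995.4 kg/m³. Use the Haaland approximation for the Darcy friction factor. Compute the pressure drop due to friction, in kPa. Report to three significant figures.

Δp ≈ 429 kPa

V = 4Q/(πD²) = 4·0.227/(π·0.323²) = 2.770 m/s
Re = VD/ν = 2.770·0.323/8.04×10^-7 = 1.11×10^6 → turbulent
ε/D = 0.14/323 = 4.33×10^-4
Haaland: f = 0.01665
h_f = f(L/D)V²/(2g) = 0.01665·(2180/0.323)·2.770²/(2·9.81) = 43.96 m
Δp = ρg·h_f = 995.4·9.81·43.96 = 429.2 kPa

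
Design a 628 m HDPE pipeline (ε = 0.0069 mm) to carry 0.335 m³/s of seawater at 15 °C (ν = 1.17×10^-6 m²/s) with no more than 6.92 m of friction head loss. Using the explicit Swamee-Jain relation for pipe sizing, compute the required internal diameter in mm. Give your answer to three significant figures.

Swamee-Jain (Type III): D = 0.66·[ε^1.25·(LQ²/(gh_f))^4.75 + ν·Q^9.4·(L/(gh_f))^5.2]^0.04
LQ²/(gh_f) = 1.038; L/(gh_f) = 9.251
Term 1 = ε^1.25·(…)^4.75 = 4.23×10^-7; Term 2 = ν·Q^9.4·(…)^5.2 = 4.24×10^-6
D = 0.66·(4.23×10^-7 + 4.24×10^-6)^0.04 = 0.4039 m = 404 mm
Check: V = 2.61 m/s, Re = 9.03×10^5, f = 0.01220, h_f = 6.60 m ≈ 6.92 m ✓

D ≈ 404 mm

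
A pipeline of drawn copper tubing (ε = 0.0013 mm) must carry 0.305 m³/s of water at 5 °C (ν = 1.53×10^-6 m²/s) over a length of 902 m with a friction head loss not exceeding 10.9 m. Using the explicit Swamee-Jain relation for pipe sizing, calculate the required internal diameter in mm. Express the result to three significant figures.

D ≈ 385 mm

Swamee-Jain (Type III): D = 0.66·[ε^1.25·(LQ²/(gh_f))^4.75 + ν·Q^9.4·(L/(gh_f))^5.2]^0.04
LQ²/(gh_f) = 0.7847; L/(gh_f) = 8.436
Term 1 = ε^1.25·(…)^4.75 = 1.39×10^-8; Term 2 = ν·Q^9.4·(…)^5.2 = 1.42×10^-6
D = 0.66·(1.39×10^-8 + 1.42×10^-6)^0.04 = 0.3853 m = 385 mm
Check: V = 2.62 m/s, Re = 6.59×10^5, f = 0.01253, h_f = 10.2 m ≈ 10.9 m ✓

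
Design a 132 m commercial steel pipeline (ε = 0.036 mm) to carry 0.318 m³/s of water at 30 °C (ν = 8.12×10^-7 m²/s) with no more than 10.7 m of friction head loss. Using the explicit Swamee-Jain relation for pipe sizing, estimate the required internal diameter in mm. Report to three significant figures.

D ≈ 271 mm

Swamee-Jain (Type III): D = 0.66·[ε^1.25·(LQ²/(gh_f))^4.75 + ν·Q^9.4·(L/(gh_f))^5.2]^0.04
LQ²/(gh_f) = 0.1272; L/(gh_f) = 1.258
Term 1 = ε^1.25·(…)^4.75 = 1.55×10^-10; Term 2 = ν·Q^9.4·(…)^5.2 = 5.62×10^-11
D = 0.66·(1.55×10^-10 + 5.62×10^-11)^0.04 = 0.2707 m = 271 mm
Check: V = 5.52 m/s, Re = 1.84×10^6, f = 0.01347, h_f = 10.2 m ≈ 10.7 m ✓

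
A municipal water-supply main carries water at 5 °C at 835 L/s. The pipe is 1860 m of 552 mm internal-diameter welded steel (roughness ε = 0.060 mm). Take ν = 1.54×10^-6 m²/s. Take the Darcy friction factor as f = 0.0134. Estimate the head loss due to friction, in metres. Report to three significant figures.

h_f ≈ 28.0 m

V = 4Q/(πD²) = 4·0.835/(π·0.552²) = 3.489 m/s
h_f = f(L/D)V²/(2g) = 0.01340·(1860/0.552)·3.489²/(2·9.81) = 28.02 m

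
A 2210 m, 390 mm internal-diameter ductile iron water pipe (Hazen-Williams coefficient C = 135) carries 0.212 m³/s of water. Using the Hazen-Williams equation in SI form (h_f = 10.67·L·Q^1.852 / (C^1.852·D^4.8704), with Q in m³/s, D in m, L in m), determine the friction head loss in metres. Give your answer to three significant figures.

h_f = 10.67·2210·0.212^1.852 / (135^1.852·0.390^4.8704) = 14.83 m

h_f ≈ 14.8 m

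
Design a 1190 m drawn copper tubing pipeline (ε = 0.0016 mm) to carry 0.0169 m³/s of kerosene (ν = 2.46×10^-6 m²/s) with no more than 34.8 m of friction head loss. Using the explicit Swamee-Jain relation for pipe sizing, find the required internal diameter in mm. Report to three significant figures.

Swamee-Jain (Type III): D = 0.66·[ε^1.25·(LQ²/(gh_f))^4.75 + ν·Q^9.4·(L/(gh_f))^5.2]^0.04
LQ²/(gh_f) = 9.956×10^-4; L/(gh_f) = 3.486
Term 1 = ε^1.25·(…)^4.75 = 3.13×10^-22; Term 2 = ν·Q^9.4·(…)^5.2 = 3.57×10^-20
D = 0.66·(3.13×10^-22 + 3.57×10^-20)^0.04 = 0.1101 m = 110 mm
Check: V = 1.77 m/s, Re = 7.94×10^4, f = 0.01883, h_f = 32.7 m ≈ 34.8 m ✓

D ≈ 110 mm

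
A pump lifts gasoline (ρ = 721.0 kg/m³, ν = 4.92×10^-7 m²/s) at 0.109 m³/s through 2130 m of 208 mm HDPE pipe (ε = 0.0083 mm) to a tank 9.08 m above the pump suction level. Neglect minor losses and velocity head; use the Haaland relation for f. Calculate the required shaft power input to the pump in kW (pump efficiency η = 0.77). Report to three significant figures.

P_shaft ≈ 73.2 kW

V = 4Q/(πD²) = 3.208 m/s; Re = 1.36×10^6; ε/D = 3.99×10^-5; f = 0.01192
h_f = f(L/D)V²/2g = 64.01 m
Total head H = z + h_f = 9.08 + 64.01 = 73.09 m
P_hyd = ρgQH = 721.0·9.81·0.109·73.09 = 56.35 kW
P_shaft = P_hyd/η = 56.35/0.77 = 73.19 kW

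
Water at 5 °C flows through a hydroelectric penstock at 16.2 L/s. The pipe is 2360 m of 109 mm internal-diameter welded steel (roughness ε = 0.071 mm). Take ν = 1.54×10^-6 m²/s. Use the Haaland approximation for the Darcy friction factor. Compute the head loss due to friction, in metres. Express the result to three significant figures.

h_f ≈ 67.3 m

V = 4Q/(πD²) = 4·0.0162/(π·0.109²) = 1.736 m/s
Re = VD/ν = 1.736·0.109/1.54×10^-6 = 1.23×10^5 → turbulent
ε/D = 0.071/109 = 6.51×10^-4
Haaland: f = 0.02023
h_f = f(L/D)V²/(2g) = 0.02023·(2360/0.109)·1.736²/(2·9.81) = 67.29 m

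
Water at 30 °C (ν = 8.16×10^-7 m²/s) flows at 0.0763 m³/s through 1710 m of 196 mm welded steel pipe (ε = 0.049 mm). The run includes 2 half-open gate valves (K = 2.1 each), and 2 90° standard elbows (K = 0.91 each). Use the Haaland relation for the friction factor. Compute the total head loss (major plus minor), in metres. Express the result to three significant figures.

H_L ≈ 46.1 m

V = 4Q/(πD²) = 2.529 m/s; V²/2g = 0.3259 m
Re = 6.07×10^5, ε/D = 2.50×10^-4 → f = 0.01553 (Haaland)
Major: h_f = f(L/D)·V²/2g = 0.01553·8724·0.3259 = 44.17 m
Minor: ΣK = 6.02; h_m = ΣK·V²/2g = 1.962 m
Total H_L = 44.17 + 1.962 = 46.13 m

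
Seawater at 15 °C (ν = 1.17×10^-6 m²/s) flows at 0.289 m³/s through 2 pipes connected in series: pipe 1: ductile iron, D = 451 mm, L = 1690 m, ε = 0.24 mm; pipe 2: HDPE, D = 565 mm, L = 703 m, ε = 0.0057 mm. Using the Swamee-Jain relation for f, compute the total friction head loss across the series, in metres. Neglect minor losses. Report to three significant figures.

Pipe 1: V = 1.809 m/s, Re = 6.97×10^5, ε/D = 5.32×10^-4, f = 0.01772, h_1 = f(L/D)V²/2g = 11.08 m
Pipe 2: V = 1.153 m/s, Re = 5.57×10^5, ε/D = 1.01×10^-5, f = 0.01302, h_2 = f(L/D)V²/2g = 1.097 m
Series → Q common, losses add: H = Σh = 12.17 m

H ≈ 12.2 m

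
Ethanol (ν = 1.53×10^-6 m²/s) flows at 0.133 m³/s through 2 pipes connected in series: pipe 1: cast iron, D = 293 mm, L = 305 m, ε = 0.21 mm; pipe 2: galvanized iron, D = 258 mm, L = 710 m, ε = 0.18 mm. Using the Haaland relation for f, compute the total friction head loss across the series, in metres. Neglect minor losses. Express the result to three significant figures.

H ≈ 21.0 m

Pipe 1: V = 1.973 m/s, Re = 3.78×10^5, ε/D = 7.17×10^-4, f = 0.01903, h_1 = f(L/D)V²/2g = 3.928 m
Pipe 2: V = 2.544 m/s, Re = 4.29×10^5, ε/D = 6.98×10^-4, f = 0.01883, h_2 = f(L/D)V²/2g = 17.10 m
Series → Q common, losses add: H = Σh = 21.03 m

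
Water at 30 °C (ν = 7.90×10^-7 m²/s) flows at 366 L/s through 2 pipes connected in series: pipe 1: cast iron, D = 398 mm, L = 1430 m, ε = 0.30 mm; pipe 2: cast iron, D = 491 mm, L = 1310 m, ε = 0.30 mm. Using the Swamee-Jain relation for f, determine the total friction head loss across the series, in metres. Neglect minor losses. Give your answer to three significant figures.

H ≈ 38.7 m

Pipe 1: V = 2.942 m/s, Re = 1.48×10^6, ε/D = 7.54×10^-4, f = 0.01868, h_1 = f(L/D)V²/2g = 29.61 m
Pipe 2: V = 1.933 m/s, Re = 1.20×10^6, ε/D = 6.11×10^-4, f = 0.01793, h_2 = f(L/D)V²/2g = 9.110 m
Series → Q common, losses add: H = Σh = 38.72 m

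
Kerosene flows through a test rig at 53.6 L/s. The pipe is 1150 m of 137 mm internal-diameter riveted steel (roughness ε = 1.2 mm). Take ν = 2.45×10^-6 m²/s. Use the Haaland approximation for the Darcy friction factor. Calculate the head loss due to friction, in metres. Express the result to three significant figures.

V = 4Q/(πD²) = 4·0.0536/(π·0.137²) = 3.636 m/s
Re = VD/ν = 3.636·0.137/2.45×10^-6 = 2.03×10^5 → turbulent
ε/D = 1.2/137 = 0.00876
Haaland: f = 0.03663
h_f = f(L/D)V²/(2g) = 0.03663·(1150/0.137)·3.636²/(2·9.81) = 207.2 m

h_f ≈ 207 m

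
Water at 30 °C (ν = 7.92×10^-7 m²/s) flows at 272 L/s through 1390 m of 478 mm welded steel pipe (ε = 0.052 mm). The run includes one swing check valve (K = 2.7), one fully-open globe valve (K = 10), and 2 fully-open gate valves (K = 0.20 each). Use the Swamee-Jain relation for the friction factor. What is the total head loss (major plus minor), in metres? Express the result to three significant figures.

H_L ≈ 6.21 m

V = 4Q/(πD²) = 1.516 m/s; V²/2g = 0.1171 m
Re = 9.15×10^5, ε/D = 1.09×10^-4 → f = 0.01374 (Swamee-Jain)
Major: h_f = f(L/D)·V²/2g = 0.01374·2908·0.1171 = 4.677 m
Minor: ΣK = 13.1; h_m = ΣK·V²/2g = 1.534 m
Total H_L = 4.677 + 1.534 = 6.211 m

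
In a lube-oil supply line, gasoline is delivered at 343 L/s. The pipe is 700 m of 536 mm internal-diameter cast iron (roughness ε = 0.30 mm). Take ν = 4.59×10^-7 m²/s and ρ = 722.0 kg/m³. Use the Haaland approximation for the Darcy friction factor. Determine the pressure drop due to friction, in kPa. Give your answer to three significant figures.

Δp ≈ 19.0 kPa

V = 4Q/(πD²) = 4·0.343/(π·0.536²) = 1.520 m/s
Re = VD/ν = 1.520·0.536/4.59×10^-7 = 1.78×10^6 → turbulent
ε/D = 0.30/536 = 5.60×10^-4
Haaland: f = 0.01740
h_f = f(L/D)V²/(2g) = 0.01740·(700/0.536)·1.520²/(2·9.81) = 2.676 m
Δp = ρg·h_f = 722.0·9.81·2.676 = 18.95 kPa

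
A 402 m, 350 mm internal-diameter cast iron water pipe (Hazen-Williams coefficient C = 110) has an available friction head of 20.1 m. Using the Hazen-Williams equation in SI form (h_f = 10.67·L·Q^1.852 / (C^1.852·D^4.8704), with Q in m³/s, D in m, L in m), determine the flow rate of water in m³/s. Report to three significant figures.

Rearranging: Q = [h_f·C^1.852·D^4.8704 / (10.67·L)]^(1/1.852)
Q = [20.1·110^1.852·0.350^4.8704 / (10.67·402)]^0.540 = 0.3843 m³/s

Q ≈ 0.384 m³/s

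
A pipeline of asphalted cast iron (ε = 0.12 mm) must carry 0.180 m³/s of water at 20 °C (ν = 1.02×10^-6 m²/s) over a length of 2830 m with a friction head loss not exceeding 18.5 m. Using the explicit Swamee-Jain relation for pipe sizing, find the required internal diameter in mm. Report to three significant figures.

Swamee-Jain (Type III): D = 0.66·[ε^1.25·(LQ²/(gh_f))^4.75 + ν·Q^9.4·(L/(gh_f))^5.2]^0.04
LQ²/(gh_f) = 0.5052; L/(gh_f) = 15.59
Term 1 = ε^1.25·(…)^4.75 = 4.90×10^-7; Term 2 = ν·Q^9.4·(…)^5.2 = 1.63×10^-7
D = 0.66·(4.90×10^-7 + 1.63×10^-7)^0.04 = 0.3734 m = 373 mm
Check: V = 1.64 m/s, Re = 6.02×10^5, f = 0.01635, h_f = 17.1 m ≈ 18.5 m ✓

D ≈ 373 mm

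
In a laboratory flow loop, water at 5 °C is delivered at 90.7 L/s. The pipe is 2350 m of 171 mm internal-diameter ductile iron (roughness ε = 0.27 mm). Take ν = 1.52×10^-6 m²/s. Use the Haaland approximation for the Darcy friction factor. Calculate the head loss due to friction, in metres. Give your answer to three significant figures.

V = 4Q/(πD²) = 4·0.0907/(π·0.171²) = 3.949 m/s
Re = VD/ν = 3.949·0.171/1.52×10^-6 = 4.44×10^5 → turbulent
ε/D = 0.27/171 = 0.00158
Haaland: f = 0.02249
h_f = f(L/D)V²/(2g) = 0.02249·(2350/0.171)·3.949²/(2·9.81) = 245.7 m

h_f ≈ 246 m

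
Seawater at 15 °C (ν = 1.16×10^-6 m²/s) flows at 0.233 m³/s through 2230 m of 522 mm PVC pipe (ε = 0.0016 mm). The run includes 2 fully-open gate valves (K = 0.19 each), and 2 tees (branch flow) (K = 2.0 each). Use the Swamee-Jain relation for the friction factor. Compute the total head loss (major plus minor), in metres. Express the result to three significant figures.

H_L ≈ 3.67 m

V = 4Q/(πD²) = 1.089 m/s; V²/2g = 0.06042 m
Re = 4.90×10^5, ε/D = 3.07×10^-6 → f = 0.01319 (Swamee-Jain)
Major: h_f = f(L/D)·V²/2g = 0.01319·4272·0.06042 = 3.404 m
Minor: ΣK = 4.38; h_m = ΣK·V²/2g = 0.2646 m
Total H_L = 3.404 + 0.2646 = 3.668 m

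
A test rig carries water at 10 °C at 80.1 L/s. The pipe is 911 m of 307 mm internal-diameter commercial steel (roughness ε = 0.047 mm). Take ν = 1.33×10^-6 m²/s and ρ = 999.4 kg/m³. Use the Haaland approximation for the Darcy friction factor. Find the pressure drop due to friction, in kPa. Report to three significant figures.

V = 4Q/(πD²) = 4·0.0801/(π·0.307²) = 1.082 m/s
Re = VD/ν = 1.082·0.307/1.33×10^-6 = 2.50×10^5 → turbulent
ε/D = 0.047/307 = 1.53×10^-4
Haaland: f = 0.01606
h_f = f(L/D)V²/(2g) = 0.01606·(911/0.307)·1.082²/(2·9.81) = 2.843 m
Δp = ρg·h_f = 999.4·9.81·2.843 = 27.88 kPa

Δp ≈ 27.9 kPa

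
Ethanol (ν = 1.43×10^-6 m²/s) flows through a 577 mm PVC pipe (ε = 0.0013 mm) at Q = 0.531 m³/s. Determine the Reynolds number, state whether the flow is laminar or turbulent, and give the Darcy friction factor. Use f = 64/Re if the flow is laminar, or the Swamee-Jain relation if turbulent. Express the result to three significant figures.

Re ≈ 8.19×10^5; turbulent; f ≈ 0.0121

V = 4Q/(πD²) = 2.031 m/s
Re = VD/ν = 2.031·0.577/1.43×10^-6 = 8.19×10^5
Re > 4000 → turbulent; ε/D = 2.25×10^-6
Swamee-Jain: f = 0.01206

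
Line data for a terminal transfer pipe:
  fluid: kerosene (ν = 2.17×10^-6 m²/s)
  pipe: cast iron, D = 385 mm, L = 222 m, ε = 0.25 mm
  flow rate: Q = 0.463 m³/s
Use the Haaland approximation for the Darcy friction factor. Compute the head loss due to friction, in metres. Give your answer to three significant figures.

V = 4Q/(πD²) = 4·0.463/(π·0.385²) = 3.977 m/s
Re = VD/ν = 3.977·0.385/2.17×10^-6 = 7.06×10^5 → turbulent
ε/D = 0.25/385 = 6.49×10^-4
Haaland: f = 0.01827
h_f = f(L/D)V²/(2g) = 0.01827·(222/0.385)·3.977²/(2·9.81) = 8.492 m

h_f ≈ 8.49 m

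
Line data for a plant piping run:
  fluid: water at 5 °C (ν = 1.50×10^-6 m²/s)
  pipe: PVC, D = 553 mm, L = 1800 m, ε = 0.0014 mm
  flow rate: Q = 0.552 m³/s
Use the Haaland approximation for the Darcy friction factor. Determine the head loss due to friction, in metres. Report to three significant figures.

V = 4Q/(πD²) = 4·0.552/(π·0.553²) = 2.298 m/s
Re = VD/ν = 2.298·0.553/1.50×10^-6 = 8.47×10^5 → turbulent
ε/D = 0.0014/553 = 2.53×10^-6
Haaland: f = 0.01195
h_f = f(L/D)V²/(2g) = 0.01195·(1800/0.553)·2.298²/(2·9.81) = 10.47 m

h_f ≈ 10.5 m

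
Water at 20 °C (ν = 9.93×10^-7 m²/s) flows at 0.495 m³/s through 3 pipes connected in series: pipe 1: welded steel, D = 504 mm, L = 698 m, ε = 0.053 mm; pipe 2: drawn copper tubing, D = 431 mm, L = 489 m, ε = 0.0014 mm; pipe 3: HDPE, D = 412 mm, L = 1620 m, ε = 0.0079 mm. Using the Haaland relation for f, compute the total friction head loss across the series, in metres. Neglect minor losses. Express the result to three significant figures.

H ≈ 44.1 m

Pipe 1: V = 2.481 m/s, Re = 1.26×10^6, ε/D = 1.05×10^-4, f = 0.01318, h_1 = f(L/D)V²/2g = 5.726 m
Pipe 2: V = 3.393 m/s, Re = 1.47×10^6, ε/D = 3.25×10^-6, f = 0.01094, h_2 = f(L/D)V²/2g = 7.281 m
Pipe 3: V = 3.713 m/s, Re = 1.54×10^6, ε/D = 1.92×10^-5, f = 0.01127, h_3 = f(L/D)V²/2g = 31.13 m
Series → Q common, losses add: H = Σh = 44.14 m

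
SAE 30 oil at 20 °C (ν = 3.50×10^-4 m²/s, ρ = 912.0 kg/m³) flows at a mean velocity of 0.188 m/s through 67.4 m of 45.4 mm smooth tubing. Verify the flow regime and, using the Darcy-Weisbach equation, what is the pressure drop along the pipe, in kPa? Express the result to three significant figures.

Δp ≈ 62.8 kPa

Re = VD/ν = 0.188·0.04540/3.50×10^-4 = 24.4 → laminar (Re < 2300)
f = 64/Re = 2.624
h_f = f(L/D)V²/(2g) = 2.624·(67.4/0.04540)·0.188²/(2·9.81) = 7.019 m
Δp = ρg·h_f = 912.0·9.81·7.019 = 62.79 kPa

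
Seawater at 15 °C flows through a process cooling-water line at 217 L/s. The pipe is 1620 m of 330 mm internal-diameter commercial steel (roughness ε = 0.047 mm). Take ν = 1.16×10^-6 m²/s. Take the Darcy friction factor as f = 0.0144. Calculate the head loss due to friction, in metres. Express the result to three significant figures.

V = 4Q/(πD²) = 4·0.217/(π·0.330²) = 2.537 m/s
h_f = f(L/D)V²/(2g) = 0.01440·(1620/0.330)·2.537²/(2·9.81) = 23.19 m

h_f ≈ 23.2 m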